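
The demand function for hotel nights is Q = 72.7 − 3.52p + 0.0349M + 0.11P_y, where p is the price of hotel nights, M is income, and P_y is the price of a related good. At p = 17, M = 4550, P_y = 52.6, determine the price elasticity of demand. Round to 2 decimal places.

Substituting, Q = 72.7 − 3.52(17) + 0.0349(4550) + 0.11(52.6) = 72.7 − 59.84 + 158.795 + 5.786 = 177.441.
∂Q/∂p = −3.52, so E_p = (−3.52)·(17/177.441) ≈ -0.34.
|E_p| < 1: demand is inelastic.

-0.34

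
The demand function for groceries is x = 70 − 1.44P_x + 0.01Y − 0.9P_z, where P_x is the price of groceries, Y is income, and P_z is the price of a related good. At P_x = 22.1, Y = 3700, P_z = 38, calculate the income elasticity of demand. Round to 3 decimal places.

0.903

Evaluating quantity at (P_x, Y, P_z) gives x = 70 − 1.44(22.1) + 0.01(3700) − 0.9(38) = 70 − 31.824 + 37 − 34.2 = 40.976.
∂x/∂Y = +0.01, so E_I = 0.01·(3700/40.976) ≈ 0.903.
E_I ∈ (0,1): normal good (necessity).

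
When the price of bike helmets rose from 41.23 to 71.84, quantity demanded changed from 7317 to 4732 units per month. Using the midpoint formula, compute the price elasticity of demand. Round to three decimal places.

-0.792

%ΔQ = (4732 − 7317)/[(7317 + 4732)/2] = -2585/6024.5 ≈ -0.4291.
%Δp = (71.84 − 41.23)/[(41.23 + 71.84)/2] = 30.61/56.535 ≈ 0.5414.
Arc elasticity E = %ΔQ/%Δp ≈ -0.4291/0.5414 ≈ -0.792.
|E| < 1: demand is inelastic over this range.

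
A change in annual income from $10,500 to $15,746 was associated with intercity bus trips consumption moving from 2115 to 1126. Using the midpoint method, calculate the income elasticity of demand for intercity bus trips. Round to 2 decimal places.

%ΔQ = (1126 − 2115)/[(2115+1126)/2] = -989/1620.5 ≈ -0.6103.
%ΔM = (15,746 − 10,500)/[(10,500+15,746)/2] = 5246/13123 ≈ 0.3998.
E_I = %ΔQ/%ΔM ≈ -1.53.
E_I < 0: inferior good.

-1.53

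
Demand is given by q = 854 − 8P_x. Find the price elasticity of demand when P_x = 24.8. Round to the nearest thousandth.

-0.303

At P_x = 24.8, q = 655.6.
dq/dP_x = −8.
Point elasticity E = (dq/dP_x)·(P_x/q) = -8 × 24.8/655.6 ≈ -0.303.
|E| < 1, so demand is inelastic at this price.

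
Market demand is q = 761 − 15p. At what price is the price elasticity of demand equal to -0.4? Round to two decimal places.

Set −bp/(a − bp) = −0.4 ⇒ bp = 0.4(a − bp) ⇒ bp(1+0.4) = 0.4·a.
p = 0.4·761/(15·1.4) ≈ 14.50.

14.50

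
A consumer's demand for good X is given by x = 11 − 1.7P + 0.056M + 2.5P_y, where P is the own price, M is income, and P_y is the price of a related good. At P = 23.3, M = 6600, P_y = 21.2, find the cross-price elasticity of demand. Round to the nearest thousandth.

0.135

Substituting, x = 11 − 1.7(23.3) + 0.056(6600) + 2.5(21.2) = 11 − 39.61 + 369.6 + 53 = 393.99.
∂x/∂P_y = +2.5, so E_xy = 2.5·(21.2/393.99) ≈ 0.135.
E_xy > 0: the goods are substitutes.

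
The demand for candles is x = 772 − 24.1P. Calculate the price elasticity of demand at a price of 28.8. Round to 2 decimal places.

At P = 28.8, x = 77.92.
dx/dP = −24.1.
Point elasticity E = (dx/dP)·(P/x) = -24.1 × 28.8/77.92 ≈ -8.91.
|E| > 1, so demand is elastic at this price.

-8.91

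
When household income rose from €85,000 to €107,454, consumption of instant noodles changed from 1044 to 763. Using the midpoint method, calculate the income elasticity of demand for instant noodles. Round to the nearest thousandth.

%ΔQ = (763 − 1044)/[(1044+763)/2] = -281/903.5 ≈ -0.3110.
%ΔI = (107,454 − 85,000)/[(85,000+107,454)/2] = 22454/96227 ≈ 0.2333.
E_I = %ΔQ/%ΔI ≈ -1.333.
E_I < 0: inferior good.

-1.333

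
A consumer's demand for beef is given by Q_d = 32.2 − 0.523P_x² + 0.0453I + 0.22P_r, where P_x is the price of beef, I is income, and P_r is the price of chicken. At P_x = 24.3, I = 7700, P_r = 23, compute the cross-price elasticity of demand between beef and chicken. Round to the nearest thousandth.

Substituting, Q_d = 32.2 − 0.523(24.3)² + 0.0453(7700) + 0.22(23) = 32.2 − 308.8263 + 348.81 + 5.06 = 77.2437.
∂Q_d/∂P_r = +0.22, so E_xy = 0.22·(23/77.2437) ≈ 0.066.
E_xy > 0: the goods are substitutes.

0.066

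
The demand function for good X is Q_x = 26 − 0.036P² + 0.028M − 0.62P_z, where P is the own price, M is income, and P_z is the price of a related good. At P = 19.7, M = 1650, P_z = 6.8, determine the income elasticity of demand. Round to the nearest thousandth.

First evaluate Q_x: 26 − 0.036(19.7)² + 0.028(1650) − 0.62(6.8) = 26 − 13.9712 + 46.2 − 4.216 = 54.0128.
∂Q_x/∂M = +0.028, so E_I = 0.028·(1650/54.0128) ≈ 0.855.
E_I ∈ (0,1): normal good (necessity).

0.855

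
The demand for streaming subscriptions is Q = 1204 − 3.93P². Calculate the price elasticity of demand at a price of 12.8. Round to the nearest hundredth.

-2.30

At P = 12.8, Q = 560.1088.
dQ/dP = −2·3.93·P = −100.608.
Point elasticity E = (dQ/dP)·(P/Q) = -100.608 × 12.8/560.1088 ≈ -2.30.
|E| > 1, so demand is elastic at this price.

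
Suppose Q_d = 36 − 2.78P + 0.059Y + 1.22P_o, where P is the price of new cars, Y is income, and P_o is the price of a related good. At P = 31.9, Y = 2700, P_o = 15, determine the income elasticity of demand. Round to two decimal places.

Q_d = 36 − 2.78(31.9) + 0.059(2700) + 1.22(15) = 36 − 88.682 + 159.3 + 18.3 = 124.918.
∂Q_d/∂Y = +0.059, so E_I = 0.059·(2700/124.918) ≈ 1.28.
E_I > 1: normal good (luxury).

1.28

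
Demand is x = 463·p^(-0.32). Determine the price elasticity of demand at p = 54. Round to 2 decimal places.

-0.32

For a Cobb–Douglas (constant-elasticity) form x = A·p^α·…, the elasticity with respect to p equals the exponent α at every point.
Here the exponent on p is -0.32, so the price elasticity of demand is -0.32.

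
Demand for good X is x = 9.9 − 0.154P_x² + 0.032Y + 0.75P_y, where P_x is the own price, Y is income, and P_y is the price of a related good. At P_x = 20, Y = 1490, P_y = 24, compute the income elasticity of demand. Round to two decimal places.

3.41

First evaluate x: 9.9 − 0.154(20)² + 0.032(1490) + 0.75(24) = 9.9 − 61.6 + 47.68 + 18 = 13.98.
∂x/∂Y = +0.032, so E_I = 0.032·(1490/13.98) ≈ 3.41.
E_I > 1: normal good (luxury).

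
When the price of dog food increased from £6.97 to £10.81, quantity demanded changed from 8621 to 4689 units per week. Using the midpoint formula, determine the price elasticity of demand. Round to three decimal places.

%ΔQ = (4689 − 8621)/[(8621 + 4689)/2] = -3932/6655 ≈ -0.5908.
%ΔP = (10.81 − 6.97)/[(6.97 + 10.81)/2] = 3.84/8.89 ≈ 0.4319.
Arc elasticity E = %ΔQ/%ΔP ≈ -0.5908/0.4319 ≈ -1.368.
|E| > 1: demand is elastic over this range.

-1.368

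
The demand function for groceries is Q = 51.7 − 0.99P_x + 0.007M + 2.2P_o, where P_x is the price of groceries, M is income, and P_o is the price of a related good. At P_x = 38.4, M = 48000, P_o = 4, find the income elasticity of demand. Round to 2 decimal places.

0.94

Evaluating quantity at (P_x, M, P_o) gives Q = 51.7 − 0.99(38.4) + 0.007(48000) + 2.2(4) = 51.7 − 38.016 + 336 + 8.8 = 358.484.
∂Q/∂M = +0.007, so E_I = 0.007·(48000/358.484) ≈ 0.94.
E_I ∈ (0,1): normal good (necessity).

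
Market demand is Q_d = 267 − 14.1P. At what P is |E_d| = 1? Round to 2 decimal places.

For linear demand Q_d = a − bP, E = −bP/(a − bP). |E| = 1 ⇒ bP = a − bP ⇒ P = a/(2b).
P = 267/(2·14.1) ≈ 9.47.

9.47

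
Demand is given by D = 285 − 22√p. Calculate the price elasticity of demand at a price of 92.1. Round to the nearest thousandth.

-1.429

At p = 92.1, D = 73.8688.
dD/dp = −22/(2√p) = −22/(2·9.5969).
Point elasticity E = (dD/dp)·(p/D) = -1.1462 × 92.1/73.8688 ≈ -1.429.
|E| > 1, so demand is elastic at this price.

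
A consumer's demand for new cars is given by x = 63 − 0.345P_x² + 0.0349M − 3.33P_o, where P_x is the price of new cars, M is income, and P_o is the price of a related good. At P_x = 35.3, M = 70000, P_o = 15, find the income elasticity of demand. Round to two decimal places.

1.21

At the given point, x = 63 − 0.345(35.3)² + 0.0349(70000) − 3.33(15) = 63 − 429.9011 + 2443 − 49.95 = 2026.149.
∂x/∂M = +0.0349, so E_I = 0.0349·(70000/2026.149) ≈ 1.21.
E_I > 1: normal good (luxury).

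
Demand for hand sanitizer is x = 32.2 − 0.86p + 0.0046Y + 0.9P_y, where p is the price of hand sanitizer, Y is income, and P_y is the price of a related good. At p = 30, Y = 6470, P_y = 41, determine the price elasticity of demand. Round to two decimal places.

-0.35

Substituting, x = 32.2 − 0.86(30) + 0.0046(6470) + 0.9(41) = 32.2 − 25.8 + 29.762 + 36.9 = 73.062.
∂x/∂p = −0.86, so E_p = (−0.86)·(30/73.062) ≈ -0.35.
|E_p| < 1: demand is inelastic.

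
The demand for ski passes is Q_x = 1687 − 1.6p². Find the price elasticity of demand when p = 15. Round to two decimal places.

-0.54

At p = 15, Q_x = 1327.
dQ_x/dp = −2·1.6·p = −48.
Point elasticity E = (dQ_x/dp)·(p/Q_x) = -48 × 15/1327 ≈ -0.54.
|E| < 1, so demand is inelastic at this price.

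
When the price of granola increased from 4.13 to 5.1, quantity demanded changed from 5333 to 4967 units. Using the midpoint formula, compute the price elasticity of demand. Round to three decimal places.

%ΔQ = (4967 − 5333)/[(5333 + 4967)/2] = -366/5150 ≈ -0.0711.
%ΔP = (5.1 − 4.13)/[(4.13 + 5.1)/2] = 0.97/4.615 ≈ 0.2102.
Arc elasticity E = %ΔQ/%ΔP ≈ -0.0711/0.2102 ≈ -0.338.
|E| < 1: demand is inelastic over this range.

-0.338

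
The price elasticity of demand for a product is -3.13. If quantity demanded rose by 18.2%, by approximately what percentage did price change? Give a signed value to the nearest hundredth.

-5.81

%ΔQ ≈ E × %ΔP ⇒ %ΔP = %ΔQ / E = (18.2%)/(-3.13) ≈ -5.81%.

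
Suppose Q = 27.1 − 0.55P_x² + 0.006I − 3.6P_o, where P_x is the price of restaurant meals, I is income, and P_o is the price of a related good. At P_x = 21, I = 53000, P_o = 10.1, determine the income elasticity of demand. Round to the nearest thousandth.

First evaluate Q: 27.1 − 0.55(21)² + 0.006(53000) − 3.6(10.1) = 27.1 − 242.55 + 318 − 36.36 = 66.19.
∂Q/∂I = +0.006, so E_I = 0.006·(53000/66.19) ≈ 4.804.
E_I > 1: normal good (luxury).

4.804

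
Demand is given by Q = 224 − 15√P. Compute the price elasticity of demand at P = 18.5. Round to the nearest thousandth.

-0.202

At P = 18.5, Q = 159.4826.
dQ/dP = −15/(2√P) = −15/(2·4.3012).
Point elasticity E = (dQ/dP)·(P/Q) = -1.7437 × 18.5/159.4826 ≈ -0.202.
|E| < 1, so demand is inelastic at this price.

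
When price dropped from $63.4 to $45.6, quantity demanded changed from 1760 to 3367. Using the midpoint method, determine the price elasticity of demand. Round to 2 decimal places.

-1.92

%Δq = (3367 − 1760)/[(1760 + 3367)/2] = 1607/2563.5 ≈ 0.6269.
%ΔP = (45.6 − 63.4)/[(63.4 + 45.6)/2] = -17.8/54.5 ≈ -0.3266.
Arc elasticity E = %Δq/%ΔP ≈ 0.6269/-0.3266 ≈ -1.92.
|E| > 1: demand is elastic over this range.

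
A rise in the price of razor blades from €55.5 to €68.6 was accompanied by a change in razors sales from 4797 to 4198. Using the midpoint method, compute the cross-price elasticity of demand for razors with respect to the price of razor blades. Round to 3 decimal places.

%ΔQ_x = (4198 − 4797)/[(4797+4198)/2] = -599/4497.5 ≈ -0.1332.
%ΔP_y = (68.6 − 55.5)/[(55.5+68.6)/2] ≈ 0.2111.
E_xy = -0.1332/0.2111 ≈ -0.631.
E_xy < 0, so razors and razor blades are complements.

-0.631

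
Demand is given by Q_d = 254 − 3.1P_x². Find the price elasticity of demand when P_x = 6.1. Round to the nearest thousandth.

At P_x = 6.1, Q_d = 138.649.
dQ_d/dP_x = −2·3.1·P_x = −37.82.
Point elasticity E = (dQ_d/dP_x)·(P_x/Q_d) = -37.82 × 6.1/138.649 ≈ -1.664.
|E| > 1, so demand is elastic at this price.

-1.664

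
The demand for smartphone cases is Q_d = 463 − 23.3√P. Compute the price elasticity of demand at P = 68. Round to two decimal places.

-0.35

At P = 68, Q_d = 270.8633.
dQ_d/dP = −23.3/(2√P) = −23.3/(2·8.2462).
Point elasticity E = (dQ_d/dP)·(P/Q_d) = -1.4128 × 68/270.8633 ≈ -0.35.
|E| < 1, so demand is inelastic at this price.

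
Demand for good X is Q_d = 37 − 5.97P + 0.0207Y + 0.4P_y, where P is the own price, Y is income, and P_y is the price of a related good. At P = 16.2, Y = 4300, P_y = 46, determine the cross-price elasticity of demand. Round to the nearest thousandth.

0.386

Evaluating quantity at (P, Y, P_y) gives Q_d = 37 − 5.97(16.2) + 0.0207(4300) + 0.4(46) = 37 − 96.714 + 89.01 + 18.4 = 47.696.
∂Q_d/∂P_y = +0.4, so E_xy = 0.4·(46/47.696) ≈ 0.386.
E_xy > 0: the goods are substitutes.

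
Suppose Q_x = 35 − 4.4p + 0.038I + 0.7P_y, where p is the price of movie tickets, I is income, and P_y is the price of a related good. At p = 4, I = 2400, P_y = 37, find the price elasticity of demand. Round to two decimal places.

Q_x = 35 − 4.4(4) + 0.038(2400) + 0.7(37) = 35 − 17.6 + 91.2 + 25.9 = 134.5.
∂Q_x/∂p = −4.4, so E_p = (−4.4)·(4/134.5) ≈ -0.13.
|E_p| < 1: demand is inelastic.

-0.13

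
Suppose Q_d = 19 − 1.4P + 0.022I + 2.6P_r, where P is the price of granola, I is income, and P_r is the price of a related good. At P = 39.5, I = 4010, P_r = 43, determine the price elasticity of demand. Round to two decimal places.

-0.34

First evaluate Q_d: 19 − 1.4(39.5) + 0.022(4010) + 2.6(43) = 19 − 55.3 + 88.22 + 111.8 = 163.72.
∂Q_d/∂P = −1.4, so E_p = (−1.4)·(39.5/163.72) ≈ -0.34.
|E_p| < 1: demand is inelastic.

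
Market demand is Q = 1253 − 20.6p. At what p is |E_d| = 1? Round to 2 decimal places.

30.41

For linear demand Q = a − bp, E = −bp/(a − bp). |E| = 1 ⇒ bp = a − bp ⇒ p = a/(2b).
p = 1253/(2·20.6) ≈ 30.41.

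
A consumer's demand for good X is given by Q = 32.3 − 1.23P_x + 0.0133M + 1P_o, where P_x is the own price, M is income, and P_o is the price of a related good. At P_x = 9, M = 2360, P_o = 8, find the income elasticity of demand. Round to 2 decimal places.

Evaluating quantity at (P_x, M, P_o) gives Q = 32.3 − 1.23(9) + 0.0133(2360) + 1(8) = 32.3 − 11.07 + 31.388 + 8 = 60.618.
∂Q/∂M = +0.0133, so E_I = 0.0133·(2360/60.618) ≈ 0.52.
E_I ∈ (0,1): normal good (necessity).

0.52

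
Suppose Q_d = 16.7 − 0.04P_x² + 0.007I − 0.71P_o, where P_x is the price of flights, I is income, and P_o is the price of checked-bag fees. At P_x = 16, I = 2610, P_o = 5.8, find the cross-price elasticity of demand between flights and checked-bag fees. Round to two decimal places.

First evaluate Q_d: 16.7 − 0.04(16)² + 0.007(2610) − 0.71(5.8) = 16.7 − 10.24 + 18.27 − 4.118 = 20.612.
∂Q_d/∂P_o = −0.71, so E_xy = -0.71·(5.8/20.612) ≈ -0.20.
E_xy < 0: the goods are complements.

-0.20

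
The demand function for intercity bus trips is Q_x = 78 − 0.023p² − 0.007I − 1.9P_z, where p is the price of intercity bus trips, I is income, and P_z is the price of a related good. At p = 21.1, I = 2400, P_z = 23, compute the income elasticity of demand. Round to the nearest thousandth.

At the given point, Q_x = 78 − 0.023(21.1)² − 0.007(2400) − 1.9(23) = 78 − 10.2398 − 16.8 − 43.7 = 7.2602.
∂Q_x/∂I = −0.007, so E_I = -0.007·(2400/7.2602) ≈ -2.314.
E_I < 0: inferior good.

-2.314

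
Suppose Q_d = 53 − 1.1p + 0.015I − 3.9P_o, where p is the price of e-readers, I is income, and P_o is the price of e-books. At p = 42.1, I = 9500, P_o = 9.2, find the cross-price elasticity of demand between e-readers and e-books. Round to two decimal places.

Q_d = 53 − 1.1(42.1) + 0.015(9500) − 3.9(9.2) = 53 − 46.31 + 142.5 − 35.88 = 113.31.
∂Q_d/∂P_o = −3.9, so E_xy = -3.9·(9.2/113.31) ≈ -0.32.
E_xy < 0: the goods are complements.

-0.32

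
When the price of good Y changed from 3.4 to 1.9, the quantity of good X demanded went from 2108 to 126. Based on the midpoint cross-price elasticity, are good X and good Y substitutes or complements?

%ΔQ_x = (126 − 2108)/[(2108+126)/2] = -1982/1117 ≈ -1.7744.
%ΔP_y = (1.9 − 3.4)/[(3.4+1.9)/2] ≈ -0.5660.
E_xy = -1.7744/-0.5660 ≈ 3.135.
E_xy > 0, so the goods are substitutes.

substitutes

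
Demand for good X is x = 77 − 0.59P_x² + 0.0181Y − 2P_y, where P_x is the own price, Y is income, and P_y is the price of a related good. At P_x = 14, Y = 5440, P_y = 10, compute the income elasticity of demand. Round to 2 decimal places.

2.47

Evaluating quantity at (P_x, Y, P_y) gives x = 77 − 0.59(14)² + 0.0181(5440) − 2(10) = 77 − 115.64 + 98.464 − 20 = 39.824.
∂x/∂Y = +0.0181, so E_I = 0.0181·(5440/39.824) ≈ 2.47.
E_I > 1: normal good (luxury).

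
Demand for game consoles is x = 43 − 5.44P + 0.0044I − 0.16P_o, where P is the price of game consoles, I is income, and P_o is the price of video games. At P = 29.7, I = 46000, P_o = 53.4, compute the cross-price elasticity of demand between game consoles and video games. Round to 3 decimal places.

-0.113

At the given point, x = 43 − 5.44(29.7) + 0.0044(46000) − 0.16(53.4) = 43 − 161.568 + 202.4 − 8.544 = 75.288.
∂x/∂P_o = −0.16, so E_xy = -0.16·(53.4/75.288) ≈ -0.113.
E_xy < 0: the goods are complements.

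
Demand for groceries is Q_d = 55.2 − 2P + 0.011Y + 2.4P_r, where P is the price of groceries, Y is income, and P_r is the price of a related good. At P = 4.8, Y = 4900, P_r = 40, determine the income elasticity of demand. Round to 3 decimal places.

Q_d = 55.2 − 2(4.8) + 0.011(4900) + 2.4(40) = 55.2 − 9.6 + 53.9 + 96 = 195.5.
∂Q_d/∂Y = +0.011, so E_I = 0.011·(4900/195.5) ≈ 0.276.
E_I ∈ (0,1): normal good (necessity).

0.276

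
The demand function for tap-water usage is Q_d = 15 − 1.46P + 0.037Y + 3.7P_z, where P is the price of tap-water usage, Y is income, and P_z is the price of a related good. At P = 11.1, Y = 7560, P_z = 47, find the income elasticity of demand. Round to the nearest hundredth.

0.62

Substituting, Q_d = 15 − 1.46(11.1) + 0.037(7560) + 3.7(47) = 15 − 16.206 + 279.72 + 173.9 = 452.414.
∂Q_d/∂Y = +0.037, so E_I = 0.037·(7560/452.414) ≈ 0.62.
E_I ∈ (0,1): normal good (necessity).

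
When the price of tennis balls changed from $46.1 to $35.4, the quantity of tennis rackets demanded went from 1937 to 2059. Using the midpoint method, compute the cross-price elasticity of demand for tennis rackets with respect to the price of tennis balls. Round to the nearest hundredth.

%ΔQ_x = (2059 − 1937)/[(1937+2059)/2] = 122/1998 ≈ 0.0611.
%ΔP_y = (35.4 − 46.1)/[(46.1+35.4)/2] ≈ -0.2626.
E_xy = 0.0611/-0.2626 ≈ -0.23.
E_xy < 0, so tennis rackets and tennis balls are complements.

-0.23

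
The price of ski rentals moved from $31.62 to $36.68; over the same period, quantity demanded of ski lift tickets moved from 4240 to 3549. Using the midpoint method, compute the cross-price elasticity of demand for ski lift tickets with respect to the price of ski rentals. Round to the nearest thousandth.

%ΔQ_x = (3549 − 4240)/[(4240+3549)/2] = -691/3894.5 ≈ -0.1774.
%ΔP_y = (36.68 − 31.62)/[(31.62+36.68)/2] ≈ 0.1482.
E_xy = -0.1774/0.1482 ≈ -1.197.
E_xy < 0, so ski lift tickets and ski rentals are complements.

-1.197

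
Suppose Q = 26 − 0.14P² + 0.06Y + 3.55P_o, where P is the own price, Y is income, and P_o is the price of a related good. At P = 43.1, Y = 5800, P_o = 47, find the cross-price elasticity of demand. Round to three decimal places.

At the given point, Q = 26 − 0.14(43.1)² + 0.06(5800) + 3.55(47) = 26 − 260.0654 + 348 + 166.85 = 280.7846.
∂Q/∂P_o = +3.55, so E_xy = 3.55·(47/280.7846) ≈ 0.594.
E_xy > 0: the goods are substitutes.

0.594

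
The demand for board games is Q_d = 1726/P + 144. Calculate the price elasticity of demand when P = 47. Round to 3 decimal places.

-0.203

At P = 47, Q_d = 180.7234.
dQ_d/dP = −1726/P² = −0.7813.
Point elasticity E = (dQ_d/dP)·(P/Q_d) = -0.7813 × 47/180.7234 ≈ -0.203.
|E| < 1, so demand is inelastic at this price.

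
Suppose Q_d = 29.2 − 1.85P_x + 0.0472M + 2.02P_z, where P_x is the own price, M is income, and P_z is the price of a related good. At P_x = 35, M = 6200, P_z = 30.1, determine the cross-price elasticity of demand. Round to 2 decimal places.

0.19

At the given point, Q_d = 29.2 − 1.85(35) + 0.0472(6200) + 2.02(30.1) = 29.2 − 64.75 + 292.64 + 60.802 = 317.892.
∂Q_d/∂P_z = +2.02, so E_xy = 2.02·(30.1/317.892) ≈ 0.19.
E_xy > 0: the goods are substitutes.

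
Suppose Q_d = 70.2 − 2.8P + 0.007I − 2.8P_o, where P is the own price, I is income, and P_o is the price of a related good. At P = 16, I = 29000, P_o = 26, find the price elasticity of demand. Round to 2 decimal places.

-0.29

Q_d = 70.2 − 2.8(16) + 0.007(29000) − 2.8(26) = 70.2 − 44.8 + 203 − 72.8 = 155.6.
∂Q_d/∂P = −2.8, so E_p = (−2.8)·(16/155.6) ≈ -0.29.
|E_p| < 1: demand is inelastic.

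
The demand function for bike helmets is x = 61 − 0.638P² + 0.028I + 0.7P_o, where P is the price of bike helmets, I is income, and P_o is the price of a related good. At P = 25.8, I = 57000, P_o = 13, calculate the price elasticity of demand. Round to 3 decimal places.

Evaluating quantity at (P, I, P_o) gives x = 61 − 0.638(25.8)² + 0.028(57000) + 0.7(13) = 61 − 424.6783 + 1596 + 9.1 = 1241.4217.
∂x/∂P = −2·0.638·P = -32.9208, so E_p = -32.9208·(25.8/1241.4217) ≈ -0.684.
|E_p| < 1: demand is inelastic.

-0.684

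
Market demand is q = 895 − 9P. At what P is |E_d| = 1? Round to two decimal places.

For linear demand q = a − bP, E = −bP/(a − bP). |E| = 1 ⇒ bP = a − bP ⇒ P = a/(2b).
P = 895/(2·9) ≈ 49.72.

49.72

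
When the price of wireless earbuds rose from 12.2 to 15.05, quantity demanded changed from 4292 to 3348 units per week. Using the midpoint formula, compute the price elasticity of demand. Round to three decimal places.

-1.181

%Δq = (3348 − 4292)/[(4292 + 3348)/2] = -944/3820 ≈ -0.2471.
%Δp = (15.05 − 12.2)/[(12.2 + 15.05)/2] = 2.85/13.625 ≈ 0.2092.
Arc elasticity E = %Δq/%Δp ≈ -0.2471/0.2092 ≈ -1.181.
|E| > 1: demand is elastic over this range.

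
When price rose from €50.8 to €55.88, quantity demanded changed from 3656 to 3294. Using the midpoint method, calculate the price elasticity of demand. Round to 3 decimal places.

-1.094

%ΔQ = (3294 − 3656)/[(3656 + 3294)/2] = -362/3475 ≈ -0.1042.
%ΔP = (55.88 − 50.8)/[(50.8 + 55.88)/2] = 5.08/53.34 ≈ 0.0952.
Arc elasticity E = %ΔQ/%ΔP ≈ -0.1042/0.0952 ≈ -1.094.
|E| > 1: demand is elastic over this range.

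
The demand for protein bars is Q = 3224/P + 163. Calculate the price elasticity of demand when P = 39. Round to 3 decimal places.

At P = 39, Q = 245.6667.
dQ/dP = −3224/P² = −2.1197.
Point elasticity E = (dQ/dP)·(P/Q) = -2.1197 × 39/245.6667 ≈ -0.336.
|E| < 1, so demand is inelastic at this price.

-0.336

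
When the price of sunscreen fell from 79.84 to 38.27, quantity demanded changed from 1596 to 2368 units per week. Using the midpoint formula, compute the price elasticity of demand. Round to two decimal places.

%Δq = (2368 − 1596)/[(1596 + 2368)/2] = 772/1982 ≈ 0.3895.
%Δp = (38.27 − 79.84)/[(79.84 + 38.27)/2] = -41.57/59.055 ≈ -0.7039.
Arc elasticity E = %Δq/%Δp ≈ 0.3895/-0.7039 ≈ -0.55.
|E| < 1: demand is inelastic over this range.

-0.55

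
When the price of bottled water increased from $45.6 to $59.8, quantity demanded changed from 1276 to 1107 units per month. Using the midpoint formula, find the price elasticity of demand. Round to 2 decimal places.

-0.53

%ΔQ = (1107 − 1276)/[(1276 + 1107)/2] = -169/1191.5 ≈ -0.1418.
%Δp = (59.8 − 45.6)/[(45.6 + 59.8)/2] = 14.2/52.7 ≈ 0.2694.
Arc elasticity E = %ΔQ/%Δp ≈ -0.1418/0.2694 ≈ -0.53.
|E| < 1: demand is inelastic over this range.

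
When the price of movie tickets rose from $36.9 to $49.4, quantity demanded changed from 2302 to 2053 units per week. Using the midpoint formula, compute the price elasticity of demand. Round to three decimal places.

-0.395

%ΔQ = (2053 − 2302)/[(2302 + 2053)/2] = -249/2177.5 ≈ -0.1144.
%ΔP = (49.4 − 36.9)/[(36.9 + 49.4)/2] = 12.5/43.15 ≈ 0.2897.
Arc elasticity E = %ΔQ/%ΔP ≈ -0.1144/0.2897 ≈ -0.395.
|E| < 1: demand is inelastic over this range.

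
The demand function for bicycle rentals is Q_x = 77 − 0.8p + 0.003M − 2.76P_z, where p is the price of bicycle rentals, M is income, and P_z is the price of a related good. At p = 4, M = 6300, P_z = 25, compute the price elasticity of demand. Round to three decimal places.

-0.135

Evaluating quantity at (p, M, P_z) gives Q_x = 77 − 0.8(4) + 0.003(6300) − 2.76(25) = 77 − 3.2 + 18.9 − 69 = 23.7.
∂Q_x/∂p = −0.8, so E_p = (−0.8)·(4/23.7) ≈ -0.135.
|E_p| < 1: demand is inelastic.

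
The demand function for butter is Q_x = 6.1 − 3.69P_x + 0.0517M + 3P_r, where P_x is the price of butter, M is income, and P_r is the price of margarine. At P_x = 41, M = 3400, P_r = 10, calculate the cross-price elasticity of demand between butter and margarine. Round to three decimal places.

Q_x = 6.1 − 3.69(41) + 0.0517(3400) + 3(10) = 6.1 − 151.29 + 175.78 + 30 = 60.59.
∂Q_x/∂P_r = +3, so E_xy = 3·(10/60.59) ≈ 0.495.
E_xy > 0: the goods are substitutes.

0.495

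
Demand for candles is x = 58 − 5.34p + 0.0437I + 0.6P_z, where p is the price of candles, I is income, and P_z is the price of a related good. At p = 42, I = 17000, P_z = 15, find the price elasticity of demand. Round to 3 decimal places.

At the given point, x = 58 − 5.34(42) + 0.0437(17000) + 0.6(15) = 58 − 224.28 + 742.9 + 9 = 585.62.
∂x/∂p = −5.34, so E_p = (−5.34)·(42/585.62) ≈ -0.383.
|E_p| < 1: demand is inelastic.

-0.383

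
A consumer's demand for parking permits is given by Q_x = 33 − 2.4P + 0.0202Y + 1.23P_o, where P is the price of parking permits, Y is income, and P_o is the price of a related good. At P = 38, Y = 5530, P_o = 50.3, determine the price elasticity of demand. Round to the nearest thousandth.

Q_x = 33 − 2.4(38) + 0.0202(5530) + 1.23(50.3) = 33 − 91.2 + 111.706 + 61.869 = 115.375.
∂Q_x/∂P = −2.4, so E_p = (−2.4)·(38/115.375) ≈ -0.790.
|E_p| < 1: demand is inelastic.

-0.790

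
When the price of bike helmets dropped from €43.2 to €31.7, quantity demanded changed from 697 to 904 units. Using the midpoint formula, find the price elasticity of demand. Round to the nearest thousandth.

%ΔQ = (904 − 697)/[(697 + 904)/2] = 207/800.5 ≈ 0.2586.
%ΔP = (31.7 − 43.2)/[(43.2 + 31.7)/2] = -11.5/37.45 ≈ -0.3071.
Arc elasticity E = %ΔQ/%ΔP ≈ 0.2586/-0.3071 ≈ -0.842.
|E| < 1: demand is inelastic over this range.

-0.842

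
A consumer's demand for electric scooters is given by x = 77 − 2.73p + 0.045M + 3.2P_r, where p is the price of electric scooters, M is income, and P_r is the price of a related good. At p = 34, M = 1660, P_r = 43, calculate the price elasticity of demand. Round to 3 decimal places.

-0.472

First evaluate x: 77 − 2.73(34) + 0.045(1660) + 3.2(43) = 77 − 92.82 + 74.7 + 137.6 = 196.48.
∂x/∂p = −2.73, so E_p = (−2.73)·(34/196.48) ≈ -0.472.
|E_p| < 1: demand is inelastic.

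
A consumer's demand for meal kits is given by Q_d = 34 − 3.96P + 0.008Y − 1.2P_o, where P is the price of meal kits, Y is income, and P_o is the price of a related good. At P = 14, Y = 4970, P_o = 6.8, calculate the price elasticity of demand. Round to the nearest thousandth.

-5.457

Substituting, Q_d = 34 − 3.96(14) + 0.008(4970) − 1.2(6.8) = 34 − 55.44 + 39.76 − 8.16 = 10.16.
∂Q_d/∂P = −3.96, so E_p = (−3.96)·(14/10.16) ≈ -5.457.
|E_p| > 1: demand is elastic.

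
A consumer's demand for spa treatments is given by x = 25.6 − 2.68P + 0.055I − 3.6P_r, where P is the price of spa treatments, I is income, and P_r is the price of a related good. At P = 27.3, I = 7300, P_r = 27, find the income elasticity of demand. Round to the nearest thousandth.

1.564

First evaluate x: 25.6 − 2.68(27.3) + 0.055(7300) − 3.6(27) = 25.6 − 73.164 + 401.5 − 97.2 = 256.736.
∂x/∂I = +0.055, so E_I = 0.055·(7300/256.736) ≈ 1.564.
E_I > 1: normal good (luxury).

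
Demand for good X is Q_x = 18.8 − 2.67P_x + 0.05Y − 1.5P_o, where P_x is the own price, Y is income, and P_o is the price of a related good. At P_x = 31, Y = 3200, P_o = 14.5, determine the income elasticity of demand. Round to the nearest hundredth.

2.15

First evaluate Q_x: 18.8 − 2.67(31) + 0.05(3200) − 1.5(14.5) = 18.8 − 82.77 + 160 − 21.75 = 74.28.
∂Q_x/∂Y = +0.05, so E_I = 0.05·(3200/74.28) ≈ 2.15.
E_I > 1: normal good (luxury).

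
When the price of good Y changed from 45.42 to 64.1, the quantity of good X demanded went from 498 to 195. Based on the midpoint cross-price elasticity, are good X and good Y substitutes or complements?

complements

%ΔQ_x = (195 − 498)/[(498+195)/2] = -303/346.5 ≈ -0.8745.
%ΔP_y = (64.1 − 45.42)/[(45.42+64.1)/2] ≈ 0.3411.
E_xy = -0.8745/0.3411 ≈ -2.563.
E_xy < 0, so the goods are complements.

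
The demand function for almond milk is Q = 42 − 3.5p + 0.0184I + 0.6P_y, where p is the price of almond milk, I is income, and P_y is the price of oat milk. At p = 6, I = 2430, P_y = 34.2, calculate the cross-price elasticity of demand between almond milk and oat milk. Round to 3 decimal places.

Q = 42 − 3.5(6) + 0.0184(2430) + 0.6(34.2) = 42 − 21 + 44.712 + 20.52 = 86.232.
∂Q/∂P_y = +0.6, so E_xy = 0.6·(34.2/86.232) ≈ 0.238.
E_xy > 0: the goods are substitutes.

0.238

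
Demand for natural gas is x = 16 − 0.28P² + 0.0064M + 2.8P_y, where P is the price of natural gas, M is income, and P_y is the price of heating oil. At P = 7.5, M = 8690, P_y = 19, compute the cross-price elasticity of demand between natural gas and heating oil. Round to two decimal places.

First evaluate x: 16 − 0.28(7.5)² + 0.0064(8690) + 2.8(19) = 16 − 15.75 + 55.616 + 53.2 = 109.066.
∂x/∂P_y = +2.8, so E_xy = 2.8·(19/109.066) ≈ 0.49.
E_xy > 0: the goods are substitutes.

0.49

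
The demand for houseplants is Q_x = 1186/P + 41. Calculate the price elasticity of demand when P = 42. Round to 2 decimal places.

-0.41

At P = 42, Q_x = 69.2381.
dQ_x/dP = −1186/P² = −0.6723.
Point elasticity E = (dQ_x/dP)·(P/Q_x) = -0.6723 × 42/69.2381 ≈ -0.41.
|E| < 1, so demand is inelastic at this price.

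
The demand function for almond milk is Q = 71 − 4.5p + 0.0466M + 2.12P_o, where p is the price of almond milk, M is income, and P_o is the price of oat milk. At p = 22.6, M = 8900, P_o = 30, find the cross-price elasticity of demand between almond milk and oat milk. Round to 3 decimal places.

0.142

Evaluating quantity at (p, M, P_o) gives Q = 71 − 4.5(22.6) + 0.0466(8900) + 2.12(30) = 71 − 101.7 + 414.74 + 63.6 = 447.64.
∂Q/∂P_o = +2.12, so E_xy = 2.12·(30/447.64) ≈ 0.142.
E_xy > 0: the goods are substitutes.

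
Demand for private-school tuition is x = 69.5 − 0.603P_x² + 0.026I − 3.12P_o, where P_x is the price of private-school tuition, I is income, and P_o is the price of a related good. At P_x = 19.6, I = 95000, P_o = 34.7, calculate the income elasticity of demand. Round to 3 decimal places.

At the given point, x = 69.5 − 0.603(19.6)² + 0.026(95000) − 3.12(34.7) = 69.5 − 231.6485 + 2470 − 108.264 = 2199.5875.
∂x/∂I = +0.026, so E_I = 0.026·(95000/2199.5875) ≈ 1.123.
E_I > 1: normal good (luxury).

1.123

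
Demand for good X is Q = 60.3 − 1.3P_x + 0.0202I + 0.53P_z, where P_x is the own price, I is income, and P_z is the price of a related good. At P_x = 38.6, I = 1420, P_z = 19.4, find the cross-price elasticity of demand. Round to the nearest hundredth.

0.21

Q = 60.3 − 1.3(38.6) + 0.0202(1420) + 0.53(19.4) = 60.3 − 50.18 + 28.684 + 10.282 = 49.086.
∂Q/∂P_z = +0.53, so E_xy = 0.53·(19.4/49.086) ≈ 0.21.
E_xy > 0: the goods are substitutes.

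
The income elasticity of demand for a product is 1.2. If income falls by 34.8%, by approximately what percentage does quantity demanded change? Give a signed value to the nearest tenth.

%ΔQ ≈ E × %ΔI = (1.2) × (-34.8%) ≈ -41.8%.

-41.8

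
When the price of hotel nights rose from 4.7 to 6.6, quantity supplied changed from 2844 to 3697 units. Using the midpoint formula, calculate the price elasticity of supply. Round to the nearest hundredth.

%ΔQ = (3697 − 2844)/[(2844 + 3697)/2] = 853/3270.5 ≈ 0.2608.
%Δp = (6.6 − 4.7)/[(4.7 + 6.6)/2] = 1.9/5.65 ≈ 0.3363.
Arc elasticity E = %ΔQ/%Δp ≈ 0.2608/0.3363 ≈ 0.78.
|E| < 1: supply is inelastic over this range.

0.78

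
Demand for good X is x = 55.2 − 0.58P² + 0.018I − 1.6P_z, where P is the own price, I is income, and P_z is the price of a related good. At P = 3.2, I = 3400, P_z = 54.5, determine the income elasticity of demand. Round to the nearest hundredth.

2.63

Evaluating quantity at (P, I, P_z) gives x = 55.2 − 0.58(3.2)² + 0.018(3400) − 1.6(54.5) = 55.2 − 5.9392 + 61.2 − 87.2 = 23.2608.
∂x/∂I = +0.018, so E_I = 0.018·(3400/23.2608) ≈ 2.63.
E_I > 1: normal good (luxury).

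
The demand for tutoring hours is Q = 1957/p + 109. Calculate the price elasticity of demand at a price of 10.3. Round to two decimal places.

-0.64

At p = 10.3, Q = 299.
dQ/dp = −1957/p² = −18.4466.
Point elasticity E = (dQ/dp)·(p/Q) = -18.4466 × 10.3/299 ≈ -0.64.
|E| < 1, so demand is inelastic at this price.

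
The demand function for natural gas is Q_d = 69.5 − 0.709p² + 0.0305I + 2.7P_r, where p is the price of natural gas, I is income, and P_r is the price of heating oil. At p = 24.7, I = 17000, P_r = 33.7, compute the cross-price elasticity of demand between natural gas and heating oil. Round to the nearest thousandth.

First evaluate Q_d: 69.5 − 0.709(24.7)² + 0.0305(17000) + 2.7(33.7) = 69.5 − 432.5538 + 518.5 + 90.99 = 246.4362.
∂Q_d/∂P_r = +2.7, so E_xy = 2.7·(33.7/246.4362) ≈ 0.369.
E_xy > 0: the goods are substitutes.

0.369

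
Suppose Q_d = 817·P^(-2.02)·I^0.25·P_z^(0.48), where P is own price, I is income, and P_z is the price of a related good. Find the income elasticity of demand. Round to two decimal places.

0.25

For a Cobb–Douglas (constant-elasticity) form Q_d = A·I^α·…, the elasticity with respect to I equals the exponent α at every point.
Here the exponent on I is 0.25, so the income elasticity of demand is 0.25.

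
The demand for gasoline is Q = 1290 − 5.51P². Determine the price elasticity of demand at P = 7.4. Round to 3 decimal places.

-0.611

At P = 7.4, Q = 988.2724.
dQ/dP = −2·5.51·P = −81.548.
Point elasticity E = (dQ/dP)·(P/Q) = -81.548 × 7.4/988.2724 ≈ -0.611.
|E| < 1, so demand is inelastic at this price.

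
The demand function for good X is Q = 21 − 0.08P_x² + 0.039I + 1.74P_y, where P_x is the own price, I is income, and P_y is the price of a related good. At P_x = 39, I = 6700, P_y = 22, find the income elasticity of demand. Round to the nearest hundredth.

Evaluating quantity at (P_x, I, P_y) gives Q = 21 − 0.08(39)² + 0.039(6700) + 1.74(22) = 21 − 121.68 + 261.3 + 38.28 = 198.9.
∂Q/∂I = +0.039, so E_I = 0.039·(6700/198.9) ≈ 1.31.
E_I > 1: normal good (luxury).

1.31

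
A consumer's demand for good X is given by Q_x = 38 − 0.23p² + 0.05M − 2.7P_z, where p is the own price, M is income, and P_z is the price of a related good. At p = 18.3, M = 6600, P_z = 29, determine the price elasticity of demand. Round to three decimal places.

-0.724

Substituting, Q_x = 38 − 0.23(18.3)² + 0.05(6600) − 2.7(29) = 38 − 77.0247 + 330 − 78.3 = 212.6753.
∂Q_x/∂p = −2·0.23·p = -8.418, so E_p = -8.418·(18.3/212.6753) ≈ -0.724.
|E_p| < 1: demand is inelastic.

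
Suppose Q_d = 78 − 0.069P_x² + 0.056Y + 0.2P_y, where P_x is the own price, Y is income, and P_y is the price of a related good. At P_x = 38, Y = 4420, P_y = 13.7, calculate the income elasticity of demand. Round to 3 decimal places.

First evaluate Q_d: 78 − 0.069(38)² + 0.056(4420) + 0.2(13.7) = 78 − 99.636 + 247.52 + 2.74 = 228.624.
∂Q_d/∂Y = +0.056, so E_I = 0.056·(4420/228.624) ≈ 1.083.
E_I > 1: normal good (luxury).

1.083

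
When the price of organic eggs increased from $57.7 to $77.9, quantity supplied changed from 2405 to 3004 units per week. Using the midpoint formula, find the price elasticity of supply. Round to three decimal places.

0.743

%Δq = (3004 − 2405)/[(2405 + 3004)/2] = 599/2704.5 ≈ 0.2215.
%Δp = (77.9 − 57.7)/[(57.7 + 77.9)/2] = 20.2/67.8 ≈ 0.2979.
Arc elasticity E = %Δq/%Δp ≈ 0.2215/0.2979 ≈ 0.743.
|E| < 1: supply is inelastic over this range.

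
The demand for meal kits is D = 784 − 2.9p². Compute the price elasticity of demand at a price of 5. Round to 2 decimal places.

-0.20

At p = 5, D = 711.5.
dD/dp = −2·2.9·p = −29.
Point elasticity E = (dD/dp)·(p/D) = -29 × 5/711.5 ≈ -0.20.
|E| < 1, so demand is inelastic at this price.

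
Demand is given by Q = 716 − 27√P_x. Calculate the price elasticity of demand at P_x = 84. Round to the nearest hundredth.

-0.26

At P_x = 84, Q = 468.5409.
dQ/dP_x = −27/(2√P_x) = −27/(2·9.1652).
Point elasticity E = (dQ/dP_x)·(P_x/Q) = -1.473 × 84/468.5409 ≈ -0.26.
|E| < 1, so demand is inelastic at this price.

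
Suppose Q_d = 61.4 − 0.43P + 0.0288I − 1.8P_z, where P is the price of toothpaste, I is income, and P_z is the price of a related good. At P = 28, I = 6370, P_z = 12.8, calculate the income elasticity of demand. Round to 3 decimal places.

Q_d = 61.4 − 0.43(28) + 0.0288(6370) − 1.8(12.8) = 61.4 − 12.04 + 183.456 − 23.04 = 209.776.
∂Q_d/∂I = +0.0288, so E_I = 0.0288·(6370/209.776) ≈ 0.875.
E_I ∈ (0,1): normal good (necessity).

0.875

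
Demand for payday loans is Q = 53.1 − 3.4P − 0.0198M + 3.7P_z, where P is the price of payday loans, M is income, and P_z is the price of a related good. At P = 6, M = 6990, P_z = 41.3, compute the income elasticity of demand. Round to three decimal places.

Substituting, Q = 53.1 − 3.4(6) − 0.0198(6990) + 3.7(41.3) = 53.1 − 20.4 − 138.402 + 152.81 = 47.108.
∂Q/∂M = −0.0198, so E_I = -0.0198·(6990/47.108) ≈ -2.938.
E_I < 0: inferior good.

-2.938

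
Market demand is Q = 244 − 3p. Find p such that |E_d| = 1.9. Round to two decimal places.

Set −bp/(a − bp) = −1.9 ⇒ bp = 1.9(a − bp) ⇒ bp(1+1.9) = 1.9·a.
p = 1.9·244/(3·2.9) ≈ 53.29.

53.29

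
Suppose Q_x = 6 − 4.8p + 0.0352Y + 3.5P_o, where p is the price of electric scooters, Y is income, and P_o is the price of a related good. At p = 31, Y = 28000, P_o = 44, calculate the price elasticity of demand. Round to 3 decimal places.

At the given point, Q_x = 6 − 4.8(31) + 0.0352(28000) + 3.5(44) = 6 − 148.8 + 985.6 + 154 = 996.8.
∂Q_x/∂p = −4.8, so E_p = (−4.8)·(31/996.8) ≈ -0.149.
|E_p| < 1: demand is inelastic.

-0.149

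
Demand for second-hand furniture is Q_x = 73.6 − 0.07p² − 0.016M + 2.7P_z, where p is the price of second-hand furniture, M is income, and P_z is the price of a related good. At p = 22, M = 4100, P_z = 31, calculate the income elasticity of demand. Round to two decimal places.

At the given point, Q_x = 73.6 − 0.07(22)² − 0.016(4100) + 2.7(31) = 73.6 − 33.88 − 65.6 + 83.7 = 57.82.
∂Q_x/∂M = −0.016, so E_I = -0.016·(4100/57.82) ≈ -1.13.
E_I < 0: inferior good.

-1.13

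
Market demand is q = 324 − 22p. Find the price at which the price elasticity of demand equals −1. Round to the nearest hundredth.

7.36

For linear demand q = a − bp, E = −bp/(a − bp). |E| = 1 ⇒ bp = a − bp ⇒ p = a/(2b).
p = 324/(2·22) ≈ 7.36.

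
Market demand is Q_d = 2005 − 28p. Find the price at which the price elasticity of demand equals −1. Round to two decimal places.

For linear demand Q_d = a − bp, E = −bp/(a − bp). |E| = 1 ⇒ bp = a − bp ⇒ p = a/(2b).
p = 2005/(2·28) ≈ 35.80.

35.80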